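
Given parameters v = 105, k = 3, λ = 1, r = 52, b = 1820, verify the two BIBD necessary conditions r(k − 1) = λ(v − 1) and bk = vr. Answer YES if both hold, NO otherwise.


Condition (i): r(k − 1) = 52·2 = 104; λ(v − 1) = 1·104 = 104. Match? YES.
Condition (ii): bk = 1820·3 = 5460; vr = 105·52 = 5460. Match? YES.
Both conditions hold? YES.

YES


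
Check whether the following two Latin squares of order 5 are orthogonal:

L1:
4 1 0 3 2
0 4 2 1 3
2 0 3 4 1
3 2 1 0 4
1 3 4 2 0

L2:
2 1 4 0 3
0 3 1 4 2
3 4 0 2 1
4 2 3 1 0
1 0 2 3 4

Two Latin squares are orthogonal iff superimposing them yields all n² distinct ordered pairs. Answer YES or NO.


Form the n² = 25 superimposed pairs (L1[i][j], L2[i][j]), row by row (rows and columns indexed from 0):
row 0: (4,2) (1,1) (0,4) (3,0) (2,3)
row 1: (0,0) (4,3) (2,1) (1,4) (3,2)
row 2: (2,3) (0,4) (3,0) (4,2) (1,1)
row 3: (3,4) (2,2) (1,3) (0,1) (4,0)
row 4: (1,1) (3,0) (4,2) (2,3) (0,4)
Orthogonality requires all 25 pairs distinct.
But the pair (2,3) repeats: cell (0,4) has L1 = 2, L2 = 3, and cell (2,0) has L1 = 2, L2 = 3.
A repeated pair means some other pair never occurs (only 15 distinct pairs out of 25), so the squares are not orthogonal.
Conclusion: NO.

NO


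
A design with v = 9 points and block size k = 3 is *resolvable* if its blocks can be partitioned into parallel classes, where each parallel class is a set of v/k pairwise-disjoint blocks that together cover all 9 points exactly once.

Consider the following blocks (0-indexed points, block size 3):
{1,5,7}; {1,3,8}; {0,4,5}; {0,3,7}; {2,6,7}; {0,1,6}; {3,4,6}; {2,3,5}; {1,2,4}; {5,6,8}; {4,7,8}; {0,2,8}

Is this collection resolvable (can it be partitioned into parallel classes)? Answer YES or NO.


v = 9, block size k = 3, number of blocks = 12.
For resolvability, blocks must partition into parallel classes of size v/k = 3.
Total blocks must therefore be a multiple of 3: 12 = 3·4 + 0 ⇒ divisible ✓.
Greedy packing gives 4 candidate class(es). Each should be a full parallel class (size 3, covers all 9 points).
  Class 1 (3 blocks): {1,5,7}; {3,4,6}; {0,2,8}. Points covered: [0, 1, 2, 3, 4, 5, 6, 7, 8].
  Class 2 (3 blocks): {1,3,8}; {0,4,5}; {2,6,7}. Points covered: [0, 1, 2, 3, 4, 5, 6, 7, 8].
  Class 3 (3 blocks): {0,3,7}; {1,2,4}; {5,6,8}. Points covered: [0, 1, 2, 3, 4, 5, 6, 7, 8].
  Class 4 (3 blocks): {0,1,6}; {2,3,5}; {4,7,8}. Points covered: [0, 1, 2, 3, 4, 5, 6, 7, 8].
All classes full (size 3)? YES. All classes cover every point? YES.
Resolvable? YES.

YES


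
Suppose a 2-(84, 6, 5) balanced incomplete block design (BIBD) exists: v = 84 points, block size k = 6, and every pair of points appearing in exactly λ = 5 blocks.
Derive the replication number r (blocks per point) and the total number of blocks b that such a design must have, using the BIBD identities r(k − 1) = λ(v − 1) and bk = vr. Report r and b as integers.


Any 2-(v, k, λ) BIBD satisfies two necessary conditions:
  (i)  Each point sits in r blocks, and counting incidences through any fixed point gives r(k − 1) = λ(v − 1), so r = λ(v − 1)/(k − 1).
  (ii) Total incidences bk = vr, so b = vr/k.
Step 1: r = λ(v − 1)/(k − 1) = 5·(84 − 1)/(6 − 1) = 5·83/5 = 415/5 = 83.
Step 2: b = vr/k = 84·83/6 = 6972/6 = 1162.
Check integrality: r = 83 ∈ Z ✓, b = 1162 ∈ Z ✓.
(These identities are necessary conditions: they determine r and b for any design with these parameters, but do not by themselves prove that one exists.)

r = 83, b = 1162.


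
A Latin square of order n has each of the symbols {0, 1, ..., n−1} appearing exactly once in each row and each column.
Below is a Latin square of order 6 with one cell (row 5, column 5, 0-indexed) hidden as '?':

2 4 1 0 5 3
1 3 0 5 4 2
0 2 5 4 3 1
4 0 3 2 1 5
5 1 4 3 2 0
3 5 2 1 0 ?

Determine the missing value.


Row 5 contains symbols [0, 1, 2, 3, 5] — missing [4].
Column 5 contains symbols [0, 1, 2, 3, 5] — missing [4].
The missing symbol must appear in both missing sets; intersection = [4].
Therefore the hidden value is 4.

Missing value = 4.


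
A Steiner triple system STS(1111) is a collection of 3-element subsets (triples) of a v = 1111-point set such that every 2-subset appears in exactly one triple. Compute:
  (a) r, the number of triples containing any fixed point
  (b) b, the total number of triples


An STS(v) is a 2-(v, 3, 1) BIBD: block size k = 3, λ = 1.
Replication: r(k − 1) = λ(v − 1) ⇒ r·2 = 1111 − 1 = 1110 ⇒ r = 555.
Block count: bk = vr ⇒ b·3 = 1111·555 = 616605 ⇒ b = 205535.
(Check via b = v(v − 1)/6 = 1111·1110/6 = 1233210/6 = 205535.)

r = 555, b = 205535.


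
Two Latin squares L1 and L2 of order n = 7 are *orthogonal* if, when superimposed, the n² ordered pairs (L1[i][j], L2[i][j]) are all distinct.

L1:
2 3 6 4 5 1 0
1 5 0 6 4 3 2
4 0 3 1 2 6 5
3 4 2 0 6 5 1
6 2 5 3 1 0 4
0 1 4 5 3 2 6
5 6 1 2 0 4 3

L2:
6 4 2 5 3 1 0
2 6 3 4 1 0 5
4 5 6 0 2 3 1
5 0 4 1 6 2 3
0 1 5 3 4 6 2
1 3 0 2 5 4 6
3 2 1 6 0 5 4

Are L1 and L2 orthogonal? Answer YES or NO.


Form the n² = 49 superimposed pairs (L1[i][j], L2[i][j]), row by row (rows and columns indexed from 0):
row 0: (2,6) (3,4) (6,2) (4,5) (5,3) (1,1) (0,0)
row 1: (1,2) (5,6) (0,3) (6,4) (4,1) (3,0) (2,5)
row 2: (4,4) (0,5) (3,6) (1,0) (2,2) (6,3) (5,1)
row 3: (3,5) (4,0) (2,4) (0,1) (6,6) (5,2) (1,3)
row 4: (6,0) (2,1) (5,5) (3,3) (1,4) (0,6) (4,2)
row 5: (0,1) (1,3) (4,0) (5,2) (3,5) (2,4) (6,6)
row 6: (5,3) (6,2) (1,1) (2,6) (0,0) (4,5) (3,4)
Orthogonality requires all 49 pairs distinct.
But the pair (0,1) repeats: cell (3,3) has L1 = 0, L2 = 1, and cell (5,0) has L1 = 0, L2 = 1.
A repeated pair means some other pair never occurs (only 35 distinct pairs out of 49), so the squares are not orthogonal.
Conclusion: NO.

NO


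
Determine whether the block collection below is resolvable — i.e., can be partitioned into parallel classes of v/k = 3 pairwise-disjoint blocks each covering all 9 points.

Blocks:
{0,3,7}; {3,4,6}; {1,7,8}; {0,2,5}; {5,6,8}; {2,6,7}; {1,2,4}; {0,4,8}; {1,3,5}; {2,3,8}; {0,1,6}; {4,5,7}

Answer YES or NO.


v = 9, block size k = 3, number of blocks = 12.
For resolvability, blocks must partition into parallel classes of size v/k = 3.
Total blocks must therefore be a multiple of 3: 12 = 3·4 + 0 ⇒ divisible ✓.
Greedy packing gives 4 candidate class(es). Each should be a full parallel class (size 3, covers all 9 points).
  Class 1 (3 blocks): {0,3,7}; {5,6,8}; {1,2,4}. Points covered: [0, 1, 2, 3, 4, 5, 6, 7, 8].
  Class 2 (3 blocks): {3,4,6}; {1,7,8}; {0,2,5}. Points covered: [0, 1, 2, 3, 4, 5, 6, 7, 8].
  Class 3 (3 blocks): {2,6,7}; {0,4,8}; {1,3,5}. Points covered: [0, 1, 2, 3, 4, 5, 6, 7, 8].
  Class 4 (3 blocks): {2,3,8}; {0,1,6}; {4,5,7}. Points covered: [0, 1, 2, 3, 4, 5, 6, 7, 8].
All classes full (size 3)? YES. All classes cover every point? YES.
Resolvable? YES.

YES


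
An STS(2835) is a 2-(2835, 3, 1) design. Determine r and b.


An STS(v) is a 2-(v, 3, 1) BIBD: block size k = 3, λ = 1.
Replication: r(k − 1) = λ(v − 1) ⇒ r·2 = 2835 − 1 = 2834 ⇒ r = 1417.
Block count: b = v(v − 1)/6 = 2835·2834/6 = 8034390/6 = 1339065.

r = 1417, b = 1339065.


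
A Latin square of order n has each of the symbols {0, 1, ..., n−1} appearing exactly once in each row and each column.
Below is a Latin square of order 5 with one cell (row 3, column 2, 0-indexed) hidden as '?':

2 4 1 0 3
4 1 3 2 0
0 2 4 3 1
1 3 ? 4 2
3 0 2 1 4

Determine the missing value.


Row 3 contains symbols [1, 2, 3, 4] — missing [0].
Column 2 contains symbols [1, 2, 3, 4] — missing [0].
The missing symbol must appear in both missing sets; intersection = [0].
Therefore the hidden value is 0.

Missing value = 0.


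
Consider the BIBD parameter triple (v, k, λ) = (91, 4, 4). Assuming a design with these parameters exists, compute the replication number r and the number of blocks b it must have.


Any 2-(v, k, λ) BIBD satisfies two necessary conditions:
  (i)  Each point sits in r blocks, and counting incidences through any fixed point gives r(k − 1) = λ(v − 1), so r = λ(v − 1)/(k − 1).
  (ii) Total incidences bk = vr, so b = vr/k.
Step 1: r = λ(v − 1)/(k − 1) = 4·(91 − 1)/(4 − 1) = 4·90/3 = 360/3 = 120.
Step 2: b = vr/k = 91·120/4 = 10920/4 = 2730.
Check integrality: r = 120 ∈ Z ✓, b = 2730 ∈ Z ✓.
(These identities are necessary conditions: they determine r and b for any design with these parameters, but do not by themselves prove that one exists.)

r = 120, b = 2730.


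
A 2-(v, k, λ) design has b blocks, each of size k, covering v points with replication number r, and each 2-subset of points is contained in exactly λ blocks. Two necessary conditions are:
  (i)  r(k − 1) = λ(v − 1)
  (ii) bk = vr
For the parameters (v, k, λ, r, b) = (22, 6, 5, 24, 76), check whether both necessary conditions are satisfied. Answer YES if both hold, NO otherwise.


Condition (i): r(k − 1) = 24·5 = 120; λ(v − 1) = 5·21 = 105. Match? NO.
Condition (ii): bk = 76·6 = 456; vr = 22·24 = 528. Match? NO.
Both conditions hold? NO.

NO


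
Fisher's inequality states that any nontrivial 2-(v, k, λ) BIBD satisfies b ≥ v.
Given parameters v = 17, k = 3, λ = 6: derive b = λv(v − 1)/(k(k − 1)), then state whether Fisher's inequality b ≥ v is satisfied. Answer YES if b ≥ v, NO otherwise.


r = λ(v − 1)/(k − 1) = 6·16/2 = 48.
b = vr/k = 17·48/3 = 272.
Fisher's inequality: b ≥ v ⇔ 272 ≥ 17? YES.

YES


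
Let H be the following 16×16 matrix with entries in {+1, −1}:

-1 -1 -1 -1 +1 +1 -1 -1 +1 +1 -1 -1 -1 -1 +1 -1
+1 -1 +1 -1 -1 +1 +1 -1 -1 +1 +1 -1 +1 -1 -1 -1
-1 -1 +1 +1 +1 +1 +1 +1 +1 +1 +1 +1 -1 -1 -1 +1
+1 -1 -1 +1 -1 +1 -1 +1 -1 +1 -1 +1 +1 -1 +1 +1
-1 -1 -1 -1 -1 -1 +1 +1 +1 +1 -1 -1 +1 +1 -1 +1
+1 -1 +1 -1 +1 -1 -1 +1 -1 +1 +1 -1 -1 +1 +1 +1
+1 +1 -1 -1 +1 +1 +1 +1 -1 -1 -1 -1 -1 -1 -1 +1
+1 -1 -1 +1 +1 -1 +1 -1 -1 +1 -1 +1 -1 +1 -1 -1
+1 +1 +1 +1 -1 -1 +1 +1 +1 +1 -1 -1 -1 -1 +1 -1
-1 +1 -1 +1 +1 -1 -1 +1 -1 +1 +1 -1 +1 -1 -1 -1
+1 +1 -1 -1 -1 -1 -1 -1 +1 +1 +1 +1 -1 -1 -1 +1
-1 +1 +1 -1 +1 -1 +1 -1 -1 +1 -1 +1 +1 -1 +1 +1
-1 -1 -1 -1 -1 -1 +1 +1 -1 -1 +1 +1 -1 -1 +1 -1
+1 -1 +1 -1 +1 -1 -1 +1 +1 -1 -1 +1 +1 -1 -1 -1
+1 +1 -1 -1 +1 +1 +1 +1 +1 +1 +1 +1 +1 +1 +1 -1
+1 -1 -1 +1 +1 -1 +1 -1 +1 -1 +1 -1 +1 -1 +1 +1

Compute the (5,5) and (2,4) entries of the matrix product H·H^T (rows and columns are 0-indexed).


Row 2 of H: [-1, -1, 1, 1, 1, 1, 1, 1, 1, 1, 1, 1, -1, -1, -1, 1].
Row 4 of H: [-1, -1, -1, -1, -1, -1, 1, 1, 1, 1, -1, -1, 1, 1, -1, 1].
Row 5 of H: [1, -1, 1, -1, 1, -1, -1, 1, -1, 1, 1, -1, -1, 1, 1, 1].
(H·H^T)[5][5] = Σ_j H[5][j]·H[5][j] = (1)² + (-1)² + (1)² + (-1)² + (1)² + (-1)² + (-1)² + (1)² + (-1)² + (1)² + (1)² + (-1)² + (-1)² + (1)² + (1)² + (1)² = 1 + 1 + 1 + 1 + 1 + 1 + 1 + 1 + 1 + 1 + 1 + 1 + 1 + 1 + 1 + 1 = 16.
(H·H^T)[2][4] = Σ_j H[2][j]·H[4][j] = (-1)·(-1) + (-1)·(-1) + (1)·(-1) + (1)·(-1) + (1)·(-1) + (1)·(-1) + (1)·(1) + (1)·(1) + (1)·(1) + (1)·(1) + (1)·(-1) + (1)·(-1) + (-1)·(1) + (-1)·(1) + (-1)·(-1) + (1)·(1) = 1 + 1 + -1 + -1 + -1 + -1 + 1 + 1 + 1 + 1 + -1 + -1 + -1 + -1 + 1 + 1 = 0.
So rows 2 and 4 are orthogonal; the diagonal entry equals n = 16.

(5,5) entry = 16; (2,4) entry = 0.


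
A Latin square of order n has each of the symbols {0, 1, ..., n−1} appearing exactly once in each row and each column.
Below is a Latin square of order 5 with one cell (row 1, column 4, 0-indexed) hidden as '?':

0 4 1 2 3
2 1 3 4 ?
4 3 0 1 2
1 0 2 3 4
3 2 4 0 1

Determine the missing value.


Row 1 contains symbols [1, 2, 3, 4] — missing [0].
Column 4 contains symbols [1, 2, 3, 4] — missing [0].
The missing symbol must appear in both missing sets; intersection = [0].
Therefore the hidden value is 0.

Missing value = 0.


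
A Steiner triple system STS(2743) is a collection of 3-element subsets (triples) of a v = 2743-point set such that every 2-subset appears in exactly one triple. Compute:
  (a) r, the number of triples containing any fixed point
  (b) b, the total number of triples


An STS(v) is a 2-(v, 3, 1) BIBD: block size k = 3, λ = 1.
Replication: r(k − 1) = λ(v − 1) ⇒ r·2 = 2743 − 1 = 2742 ⇒ r = 1371.
Block count: bk = vr ⇒ b·3 = 2743·1371 = 3760653 ⇒ b = 1253551.

r = 1371, b = 1253551.


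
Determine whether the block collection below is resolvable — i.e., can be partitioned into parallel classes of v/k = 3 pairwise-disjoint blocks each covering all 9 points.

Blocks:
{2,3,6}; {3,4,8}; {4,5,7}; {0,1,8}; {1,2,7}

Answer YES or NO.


v = 9, block size k = 3, number of blocks = 5.
For resolvability, blocks must partition into parallel classes of size v/k = 3.
Total blocks must therefore be a multiple of 3: 5 = 3·1 + 2 ⇒ not divisible ✗.
Resolvable? NO.

NO


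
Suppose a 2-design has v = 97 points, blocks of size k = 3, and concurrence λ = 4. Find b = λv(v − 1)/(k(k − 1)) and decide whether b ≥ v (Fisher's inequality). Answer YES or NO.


r = λ(v − 1)/(k − 1) = 4·96/2 = 192.
b = vr/k = 97·192/3 = 6208.
Fisher's inequality: b ≥ v ⇔ 6208 ≥ 97? YES.

YES


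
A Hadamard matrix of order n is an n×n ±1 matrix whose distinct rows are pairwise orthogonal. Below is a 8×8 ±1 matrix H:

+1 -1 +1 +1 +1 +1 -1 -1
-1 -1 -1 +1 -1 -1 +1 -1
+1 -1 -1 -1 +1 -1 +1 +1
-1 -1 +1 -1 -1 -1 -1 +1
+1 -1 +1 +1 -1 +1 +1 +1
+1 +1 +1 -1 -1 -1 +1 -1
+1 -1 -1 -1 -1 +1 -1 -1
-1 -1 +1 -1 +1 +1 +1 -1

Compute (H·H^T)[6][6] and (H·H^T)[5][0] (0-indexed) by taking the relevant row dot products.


Row 0 of H: [1, -1, 1, 1, 1, 1, -1, -1].
Row 5 of H: [1, 1, 1, -1, -1, -1, 1, -1].
Row 6 of H: [1, -1, -1, -1, -1, 1, -1, -1].
(H·H^T)[6][6] = Σ_j H[6][j]·H[6][j] = (1)² + (-1)² + (-1)² + (-1)² + (-1)² + (1)² + (-1)² + (-1)² = 1 + 1 + 1 + 1 + 1 + 1 + 1 + 1 = 8.
(H·H^T)[5][0] = Σ_j H[5][j]·H[0][j] = (1)·(1) + (1)·(-1) + (1)·(1) + (-1)·(1) + (-1)·(1) + (-1)·(1) + (1)·(-1) + (-1)·(-1) = 1 + -1 + 1 + -1 + -1 + -1 + -1 + 1 = -2.
Rows 5 and 0 are not orthogonal (dot product = -2 ≠ 0), so H is not a Hadamard matrix.

(6,6) entry = 8; (5,0) entry = -2.


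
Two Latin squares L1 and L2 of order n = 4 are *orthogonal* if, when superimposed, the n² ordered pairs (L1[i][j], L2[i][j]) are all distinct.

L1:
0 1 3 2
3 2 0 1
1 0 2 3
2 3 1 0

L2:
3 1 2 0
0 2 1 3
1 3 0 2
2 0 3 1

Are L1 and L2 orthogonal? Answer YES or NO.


Form the n² = 16 superimposed pairs (L1[i][j], L2[i][j]), row by row (rows and columns indexed from 0):
row 0: (0,3) (1,1) (3,2) (2,0)
row 1: (3,0) (2,2) (0,1) (1,3)
row 2: (1,1) (0,3) (2,0) (3,2)
row 3: (2,2) (3,0) (1,3) (0,1)
Orthogonality requires all 16 pairs distinct.
But the pair (1,1) repeats: cell (0,1) has L1 = 1, L2 = 1, and cell (2,0) has L1 = 1, L2 = 1.
A repeated pair means some other pair never occurs (only 8 distinct pairs out of 16), so the squares are not orthogonal.
Conclusion: NO.

NO


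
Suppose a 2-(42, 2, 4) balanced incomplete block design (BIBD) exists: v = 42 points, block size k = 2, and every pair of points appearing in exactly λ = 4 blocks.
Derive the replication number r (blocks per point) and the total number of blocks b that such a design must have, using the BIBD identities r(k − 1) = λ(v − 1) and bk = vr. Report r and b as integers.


Any 2-(v, k, λ) BIBD satisfies two necessary conditions:
  (i)  Each point sits in r blocks, and counting incidences through any fixed point gives r(k − 1) = λ(v − 1), so r = λ(v − 1)/(k − 1).
  (ii) Total incidences bk = vr, so b = vr/k.
Step 1: r = λ(v − 1)/(k − 1) = 4·(42 − 1)/(2 − 1) = 4·41/1 = 164/1 = 164.
Step 2: b = vr/k = 42·164/2 = 6888/2 = 3444.
Check integrality: r = 164 ∈ Z ✓, b = 3444 ∈ Z ✓.
(These identities are necessary conditions: they determine r and b for any design with these parameters, but do not by themselves prove that one exists.)

r = 164, b = 3444.


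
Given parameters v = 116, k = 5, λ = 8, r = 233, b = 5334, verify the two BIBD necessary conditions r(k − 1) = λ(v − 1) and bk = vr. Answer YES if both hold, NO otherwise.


Condition (i): r(k − 1) = 233·4 = 932; λ(v − 1) = 8·115 = 920. Match? NO.
Condition (ii): bk = 5334·5 = 26670; vr = 116·233 = 27028. Match? NO.
Both conditions hold? NO.

NO


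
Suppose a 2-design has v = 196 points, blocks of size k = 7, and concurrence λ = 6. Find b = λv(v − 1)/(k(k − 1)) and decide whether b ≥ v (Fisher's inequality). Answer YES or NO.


b = λv(v − 1)/(k(k − 1)) = 6·196·195/(7·6) = 229320/42 = 5460.
Compare with v = 196: b ≥ v, so Fisher's inequality holds.

YES


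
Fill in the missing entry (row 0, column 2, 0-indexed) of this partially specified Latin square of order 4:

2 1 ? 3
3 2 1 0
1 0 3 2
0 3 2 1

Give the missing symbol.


Row 0 contains symbols [1, 2, 3] — missing [0].
Column 2 contains symbols [1, 2, 3] — missing [0].
The missing symbol must appear in both missing sets; intersection = [0].
Therefore the hidden value is 0.

Missing value = 0.


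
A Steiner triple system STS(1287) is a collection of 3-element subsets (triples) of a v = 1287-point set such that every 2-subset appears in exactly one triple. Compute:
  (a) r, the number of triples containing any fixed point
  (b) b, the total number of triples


An STS(v) is a 2-(v, 3, 1) BIBD: block size k = 3, λ = 1.
Replication: r(k − 1) = λ(v − 1) ⇒ r·2 = 1287 − 1 = 1286 ⇒ r = 643.
Block count: b = v(v − 1)/6 = 1287·1286/6 = 1655082/6 = 275847.

r = 643, b = 275847.


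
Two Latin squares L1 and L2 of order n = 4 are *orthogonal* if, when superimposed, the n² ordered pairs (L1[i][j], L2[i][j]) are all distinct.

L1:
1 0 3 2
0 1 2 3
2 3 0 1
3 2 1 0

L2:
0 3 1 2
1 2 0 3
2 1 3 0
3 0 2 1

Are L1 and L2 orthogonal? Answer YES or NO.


Form the n² = 16 superimposed pairs (L1[i][j], L2[i][j]), row by row (rows and columns indexed from 0):
row 0: (1,0) (0,3) (3,1) (2,2)
row 1: (0,1) (1,2) (2,0) (3,3)
row 2: (2,2) (3,1) (0,3) (1,0)
row 3: (3,3) (2,0) (1,2) (0,1)
Orthogonality requires all 16 pairs distinct.
But the pair (2,2) repeats: cell (0,3) has L1 = 2, L2 = 2, and cell (2,0) has L1 = 2, L2 = 2.
A repeated pair means some other pair never occurs (only 8 distinct pairs out of 16), so the squares are not orthogonal.
Conclusion: NO.

NO


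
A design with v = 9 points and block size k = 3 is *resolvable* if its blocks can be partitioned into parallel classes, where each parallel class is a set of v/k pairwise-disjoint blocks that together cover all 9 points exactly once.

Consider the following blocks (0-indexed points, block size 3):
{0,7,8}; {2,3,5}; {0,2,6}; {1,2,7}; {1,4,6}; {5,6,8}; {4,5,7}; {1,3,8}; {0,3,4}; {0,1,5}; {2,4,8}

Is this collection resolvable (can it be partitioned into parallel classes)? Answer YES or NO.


v = 9, block size k = 3, number of blocks = 11.
For resolvability, blocks must partition into parallel classes of size v/k = 3.
Total blocks must therefore be a multiple of 3: 11 = 3·3 + 2 ⇒ not divisible ✗.
Resolvable? NO.

NO


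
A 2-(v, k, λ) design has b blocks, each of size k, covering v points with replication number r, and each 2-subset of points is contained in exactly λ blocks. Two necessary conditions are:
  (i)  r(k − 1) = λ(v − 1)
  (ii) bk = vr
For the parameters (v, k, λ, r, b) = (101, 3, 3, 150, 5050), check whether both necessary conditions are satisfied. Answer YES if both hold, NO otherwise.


Condition (i): r(k − 1) = 150·2 = 300; λ(v − 1) = 3·100 = 300. Match? YES.
Condition (ii): bk = 5050·3 = 15150; vr = 101·150 = 15150. Match? YES.
Both conditions hold? YES.

YES


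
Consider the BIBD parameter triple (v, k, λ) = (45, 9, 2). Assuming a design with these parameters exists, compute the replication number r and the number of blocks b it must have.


Any 2-(v, k, λ) BIBD satisfies two necessary conditions:
  (i)  Each point sits in r blocks, and counting incidences through any fixed point gives r(k − 1) = λ(v − 1), so r = λ(v − 1)/(k − 1).
  (ii) Total incidences bk = vr, so b = vr/k.
Step 1: r = λ(v − 1)/(k − 1) = 2·(45 − 1)/(9 − 1) = 2·44/8 = 88/8 = 11.
Step 2: b = vr/k = 45·11/9 = 495/9 = 55.
Check integrality: r = 11 ∈ Z ✓, b = 55 ∈ Z ✓.
(These identities are necessary conditions: they determine r and b for any design with these parameters, but do not by themselves prove that one exists.)

r = 11, b = 55.


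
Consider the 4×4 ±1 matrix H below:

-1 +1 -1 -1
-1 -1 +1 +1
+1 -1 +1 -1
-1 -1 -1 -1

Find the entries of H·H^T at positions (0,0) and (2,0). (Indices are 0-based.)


Row 0 of H: [-1, 1, -1, -1].
Row 2 of H: [1, -1, 1, -1].
(H·H^T)[0][0] = Σ_j H[0][j]·H[0][j] = (-1)² + (1)² + (-1)² + (-1)² = 1 + 1 + 1 + 1 = 4.
(H·H^T)[2][0] = Σ_j H[2][j]·H[0][j] = (1)·(-1) + (-1)·(1) + (1)·(-1) + (-1)·(-1) = -1 + -1 + -1 + 1 = -2.
Rows 2 and 0 are not orthogonal (dot product = -2 ≠ 0), so H is not a Hadamard matrix.

(0,0) entry = 4; (2,0) entry = -2.


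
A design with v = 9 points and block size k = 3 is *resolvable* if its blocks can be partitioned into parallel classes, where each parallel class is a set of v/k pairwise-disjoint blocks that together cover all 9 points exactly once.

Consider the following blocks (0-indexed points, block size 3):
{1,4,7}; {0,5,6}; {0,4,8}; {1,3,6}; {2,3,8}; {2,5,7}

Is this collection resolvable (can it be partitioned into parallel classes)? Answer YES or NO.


v = 9, block size k = 3, number of blocks = 6.
For resolvability, blocks must partition into parallel classes of size v/k = 3.
Total blocks must therefore be a multiple of 3: 6 = 3·2 + 0 ⇒ divisible ✓.
Greedy packing gives 2 candidate class(es). Each should be a full parallel class (size 3, covers all 9 points).
  Class 1 (3 blocks): {1,4,7}; {0,5,6}; {2,3,8}. Points covered: [0, 1, 2, 3, 4, 5, 6, 7, 8].
  Class 2 (3 blocks): {0,4,8}; {1,3,6}; {2,5,7}. Points covered: [0, 1, 2, 3, 4, 5, 6, 7, 8].
All classes full (size 3)? YES. All classes cover every point? YES.
Resolvable? YES.

YES


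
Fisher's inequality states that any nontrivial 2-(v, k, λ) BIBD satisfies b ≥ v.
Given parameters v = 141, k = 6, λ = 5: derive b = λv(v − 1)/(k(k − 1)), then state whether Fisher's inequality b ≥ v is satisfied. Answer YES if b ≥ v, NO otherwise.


r = λ(v − 1)/(k − 1) = 5·140/5 = 140.
b = vr/k = 141·140/6 = 3290.
Fisher's inequality: b ≥ v ⇔ 3290 ≥ 141? YES.

YES


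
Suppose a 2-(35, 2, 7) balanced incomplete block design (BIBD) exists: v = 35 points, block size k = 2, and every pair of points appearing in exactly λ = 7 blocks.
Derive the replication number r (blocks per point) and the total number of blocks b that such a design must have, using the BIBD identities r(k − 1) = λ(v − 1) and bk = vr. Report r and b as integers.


Any 2-(v, k, λ) BIBD satisfies two necessary conditions:
  (i)  Each point sits in r blocks, and counting incidences through any fixed point gives r(k − 1) = λ(v − 1), so r = λ(v − 1)/(k − 1).
  (ii) Total incidences bk = vr, so b = vr/k.
Step 1: r = λ(v − 1)/(k − 1) = 7·(35 − 1)/(2 − 1) = 7·34/1 = 238/1 = 238.
Step 2: b = vr/k = 35·238/2 = 8330/2 = 4165.
Check integrality: r = 238 ∈ Z ✓, b = 4165 ∈ Z ✓.
(These identities are necessary conditions: they determine r and b for any design with these parameters, but do not by themselves prove that one exists.)

r = 238, b = 4165.


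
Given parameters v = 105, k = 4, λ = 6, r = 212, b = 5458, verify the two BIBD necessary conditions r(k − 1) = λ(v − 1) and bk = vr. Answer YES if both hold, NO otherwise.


Condition (i): r(k − 1) = 212·3 = 636; λ(v − 1) = 6·104 = 624. Match? NO.
Condition (ii): bk = 5458·4 = 21832; vr = 105·212 = 22260. Match? NO.
Both conditions hold? NO.

NO


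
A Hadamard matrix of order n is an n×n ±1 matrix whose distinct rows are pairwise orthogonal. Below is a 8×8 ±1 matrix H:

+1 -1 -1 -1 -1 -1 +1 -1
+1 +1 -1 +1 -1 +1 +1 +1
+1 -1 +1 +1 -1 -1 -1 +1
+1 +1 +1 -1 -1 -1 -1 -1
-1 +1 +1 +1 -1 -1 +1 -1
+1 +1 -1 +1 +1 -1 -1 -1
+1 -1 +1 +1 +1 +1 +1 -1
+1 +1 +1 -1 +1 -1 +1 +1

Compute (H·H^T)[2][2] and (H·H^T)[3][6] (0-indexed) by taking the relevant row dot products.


Row 2 of H: [1, -1, 1, 1, -1, -1, -1, 1].
Row 3 of H: [1, 1, 1, -1, -1, -1, -1, -1].
Row 6 of H: [1, -1, 1, 1, 1, 1, 1, -1].
(H·H^T)[2][2] = Σ_j H[2][j]·H[2][j] = (1)² + (-1)² + (1)² + (1)² + (-1)² + (-1)² + (-1)² + (1)² = 1 + 1 + 1 + 1 + 1 + 1 + 1 + 1 = 8.
(H·H^T)[3][6] = Σ_j H[3][j]·H[6][j] = (1)·(1) + (1)·(-1) + (1)·(1) + (-1)·(1) + (-1)·(1) + (-1)·(1) + (-1)·(1) + (-1)·(-1) = 1 + -1 + 1 + -1 + -1 + -1 + -1 + 1 = -2.
Rows 3 and 6 are not orthogonal (dot product = -2 ≠ 0), so H is not a Hadamard matrix.

(2,2) entry = 8; (3,6) entry = -2.


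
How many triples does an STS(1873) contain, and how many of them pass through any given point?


An STS(v) is a 2-(v, 3, 1) BIBD: block size k = 3, λ = 1.
Replication: r(k − 1) = λ(v − 1) ⇒ r·2 = 1873 − 1 = 1872 ⇒ r = 936.
Block count: b = v(v − 1)/6 = 1873·1872/6 = 3506256/6 = 584376.
(Check via bk = vr: 584376·3 = 1753128 = 1873·936 = 1753128 ✓.)

r = 936, b = 584376.


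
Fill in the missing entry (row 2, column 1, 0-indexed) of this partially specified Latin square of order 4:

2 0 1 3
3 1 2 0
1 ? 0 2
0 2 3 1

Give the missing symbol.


Row 2 contains symbols [0, 1, 2] — missing [3].
Column 1 contains symbols [0, 1, 2] — missing [3].
The missing symbol must appear in both missing sets; intersection = [3].
Therefore the hidden value is 3.

Missing value = 3.


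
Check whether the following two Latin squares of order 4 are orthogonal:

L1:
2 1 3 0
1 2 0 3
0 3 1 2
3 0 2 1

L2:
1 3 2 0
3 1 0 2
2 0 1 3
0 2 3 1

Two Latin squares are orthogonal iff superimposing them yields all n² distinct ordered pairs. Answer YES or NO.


Form the n² = 16 superimposed pairs (L1[i][j], L2[i][j]), row by row (rows and columns indexed from 0):
row 0: (2,1) (1,3) (3,2) (0,0)
row 1: (1,3) (2,1) (0,0) (3,2)
row 2: (0,2) (3,0) (1,1) (2,3)
row 3: (3,0) (0,2) (2,3) (1,1)
Orthogonality requires all 16 pairs distinct.
But the pair (1,3) repeats: cell (0,1) has L1 = 1, L2 = 3, and cell (1,0) has L1 = 1, L2 = 3.
A repeated pair means some other pair never occurs (only 8 distinct pairs out of 16), so the squares are not orthogonal.
Conclusion: NO.

NO


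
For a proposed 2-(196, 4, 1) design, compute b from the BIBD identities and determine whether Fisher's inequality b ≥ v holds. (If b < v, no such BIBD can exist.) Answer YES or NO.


r = λ(v − 1)/(k − 1) = 1·195/3 = 65.
b = vr/k = 196·65/4 = 3185.
Fisher's inequality: b ≥ v ⇔ 3185 ≥ 196? YES.

YES


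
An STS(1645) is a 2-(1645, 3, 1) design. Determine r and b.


An STS(v) is a 2-(v, 3, 1) BIBD: block size k = 3, λ = 1.
Replication: r(k − 1) = λ(v − 1) ⇒ r·2 = 1645 − 1 = 1644 ⇒ r = 822.
Block count: b = v(v − 1)/6 = 1645·1644/6 = 2704380/6 = 450730.

r = 822, b = 450730.


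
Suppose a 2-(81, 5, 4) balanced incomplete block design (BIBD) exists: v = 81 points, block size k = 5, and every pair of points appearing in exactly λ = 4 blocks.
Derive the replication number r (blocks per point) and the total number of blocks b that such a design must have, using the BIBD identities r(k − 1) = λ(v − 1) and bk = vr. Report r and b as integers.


Any 2-(v, k, λ) BIBD satisfies two necessary conditions:
  (i)  Each point sits in r blocks, and counting incidences through any fixed point gives r(k − 1) = λ(v − 1), so r = λ(v − 1)/(k − 1).
  (ii) Total incidences bk = vr, so b = vr/k.
Step 1: r = λ(v − 1)/(k − 1) = 4·(81 − 1)/(5 − 1) = 4·80/4 = 320/4 = 80.
Step 2: b = vr/k = 81·80/5 = 6480/5 = 1296.
Check integrality: r = 80 ∈ Z ✓, b = 1296 ∈ Z ✓.
(These identities are necessary conditions: they determine r and b for any design with these parameters, but do not by themselves prove that one exists.)

r = 80, b = 1296.


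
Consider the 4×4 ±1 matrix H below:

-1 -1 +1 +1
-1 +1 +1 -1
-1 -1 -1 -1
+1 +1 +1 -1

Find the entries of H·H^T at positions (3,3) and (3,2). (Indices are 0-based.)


Row 2 of H: [-1, -1, -1, -1].
Row 3 of H: [1, 1, 1, -1].
(H·H^T)[3][3] = Σ_j H[3][j]·H[3][j] = (1)² + (1)² + (1)² + (-1)² = 1 + 1 + 1 + 1 = 4.
(H·H^T)[3][2] = Σ_j H[3][j]·H[2][j] = (1)·(-1) + (1)·(-1) + (1)·(-1) + (-1)·(-1) = -1 + -1 + -1 + 1 = -2.
Rows 3 and 2 are not orthogonal (dot product = -2 ≠ 0), so H is not a Hadamard matrix.

(3,3) entry = 4; (3,2) entry = -2.


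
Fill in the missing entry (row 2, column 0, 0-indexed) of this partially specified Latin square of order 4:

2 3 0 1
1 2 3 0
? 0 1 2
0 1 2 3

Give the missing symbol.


Row 2 contains symbols [0, 1, 2] — missing [3].
Column 0 contains symbols [0, 1, 2] — missing [3].
The missing symbol must appear in both missing sets; intersection = [3].
Therefore the hidden value is 3.

Missing value = 3.


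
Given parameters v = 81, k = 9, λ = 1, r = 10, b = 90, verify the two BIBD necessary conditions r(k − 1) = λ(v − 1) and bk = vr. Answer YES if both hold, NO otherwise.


Condition (i): r(k − 1) = 10·8 = 80; λ(v − 1) = 1·80 = 80. Match? YES.
Condition (ii): bk = 90·9 = 810; vr = 81·10 = 810. Match? YES.
Both conditions hold? YES.

YES


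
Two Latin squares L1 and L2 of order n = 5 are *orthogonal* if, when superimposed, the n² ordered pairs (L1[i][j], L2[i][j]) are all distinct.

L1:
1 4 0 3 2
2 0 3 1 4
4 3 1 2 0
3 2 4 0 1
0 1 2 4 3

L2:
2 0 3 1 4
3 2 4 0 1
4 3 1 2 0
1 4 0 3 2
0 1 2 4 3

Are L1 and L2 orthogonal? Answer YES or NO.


Form the n² = 25 superimposed pairs (L1[i][j], L2[i][j]), row by row (rows and columns indexed from 0):
row 0: (1,2) (4,0) (0,3) (3,1) (2,4)
row 1: (2,3) (0,2) (3,4) (1,0) (4,1)
row 2: (4,4) (3,3) (1,1) (2,2) (0,0)
row 3: (3,1) (2,4) (4,0) (0,3) (1,2)
row 4: (0,0) (1,1) (2,2) (4,4) (3,3)
Orthogonality requires all 25 pairs distinct.
But the pair (3,1) repeats: cell (0,3) has L1 = 3, L2 = 1, and cell (3,0) has L1 = 3, L2 = 1.
A repeated pair means some other pair never occurs (only 15 distinct pairs out of 25), so the squares are not orthogonal.
Conclusion: NO.

NO


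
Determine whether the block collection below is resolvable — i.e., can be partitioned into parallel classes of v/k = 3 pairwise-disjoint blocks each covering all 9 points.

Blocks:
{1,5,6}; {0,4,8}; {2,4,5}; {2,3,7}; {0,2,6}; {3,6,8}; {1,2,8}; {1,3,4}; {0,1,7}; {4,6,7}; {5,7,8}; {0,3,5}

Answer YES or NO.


v = 9, block size k = 3, number of blocks = 12.
For resolvability, blocks must partition into parallel classes of size v/k = 3.
Total blocks must therefore be a multiple of 3: 12 = 3·4 + 0 ⇒ divisible ✓.
Greedy packing gives 4 candidate class(es). Each should be a full parallel class (size 3, covers all 9 points).
  Class 1 (3 blocks): {1,5,6}; {0,4,8}; {2,3,7}. Points covered: [0, 1, 2, 3, 4, 5, 6, 7, 8].
  Class 2 (3 blocks): {2,4,5}; {3,6,8}; {0,1,7}. Points covered: [0, 1, 2, 3, 4, 5, 6, 7, 8].
  Class 3 (3 blocks): {0,2,6}; {1,3,4}; {5,7,8}. Points covered: [0, 1, 2, 3, 4, 5, 6, 7, 8].
  Class 4 (3 blocks): {1,2,8}; {4,6,7}; {0,3,5}. Points covered: [0, 1, 2, 3, 4, 5, 6, 7, 8].
All classes full (size 3)? YES. All classes cover every point? YES.
Resolvable? YES.

YES


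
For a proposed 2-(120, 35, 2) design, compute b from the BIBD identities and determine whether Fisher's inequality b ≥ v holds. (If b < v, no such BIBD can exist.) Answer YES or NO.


b = λv(v − 1)/(k(k − 1)) = 2·120·119/(35·34) = 28560/1190 = 24.
Compare with v = 120: b < v, so Fisher's inequality fails.

NO


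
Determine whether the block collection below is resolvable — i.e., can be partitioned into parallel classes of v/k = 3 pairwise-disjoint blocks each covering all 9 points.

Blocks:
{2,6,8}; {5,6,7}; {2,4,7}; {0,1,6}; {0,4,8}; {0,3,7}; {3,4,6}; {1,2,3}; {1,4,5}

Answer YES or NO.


v = 9, block size k = 3, number of blocks = 9.
For resolvability, blocks must partition into parallel classes of size v/k = 3.
Total blocks must therefore be a multiple of 3: 9 = 3·3 + 0 ⇒ divisible ✓.
Consider block {2,4,7}. The only other block(s) in the collection disjoint from it are {0,1,6} — just 1 block(s). Any parallel class containing {2,4,7} would need 2 other blocks each disjoint from it, so no parallel class of size 3 can contain {2,4,7}.
Since every block must belong to some parallel class in a resolution, the collection cannot be partitioned into parallel classes.
Resolvable? NO.

NO


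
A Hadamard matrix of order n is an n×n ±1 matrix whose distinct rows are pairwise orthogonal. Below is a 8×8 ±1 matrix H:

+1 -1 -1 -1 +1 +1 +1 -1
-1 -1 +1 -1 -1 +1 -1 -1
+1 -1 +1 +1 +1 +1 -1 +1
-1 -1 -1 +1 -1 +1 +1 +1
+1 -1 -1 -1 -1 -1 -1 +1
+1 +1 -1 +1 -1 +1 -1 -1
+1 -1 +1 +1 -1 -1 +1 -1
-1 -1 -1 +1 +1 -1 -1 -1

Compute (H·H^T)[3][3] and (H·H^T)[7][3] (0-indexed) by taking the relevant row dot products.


Row 3 of H: [-1, -1, -1, 1, -1, 1, 1, 1].
Row 7 of H: [-1, -1, -1, 1, 1, -1, -1, -1].
(H·H^T)[3][3] = Σ_j H[3][j]·H[3][j] = (-1)² + (-1)² + (-1)² + (1)² + (-1)² + (1)² + (1)² + (1)² = 1 + 1 + 1 + 1 + 1 + 1 + 1 + 1 = 8.
(H·H^T)[7][3] = Σ_j H[7][j]·H[3][j] = (-1)·(-1) + (-1)·(-1) + (-1)·(-1) + (1)·(1) + (1)·(-1) + (-1)·(1) + (-1)·(1) + (-1)·(1) = 1 + 1 + 1 + 1 + -1 + -1 + -1 + -1 = 0.
So rows 7 and 3 are orthogonal; the diagonal entry equals n = 8.

(3,3) entry = 8; (7,3) entry = 0.


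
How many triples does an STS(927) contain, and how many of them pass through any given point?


An STS(v) is a 2-(v, 3, 1) BIBD: block size k = 3, λ = 1.
Replication: r(k − 1) = λ(v − 1) ⇒ r·2 = 927 − 1 = 926 ⇒ r = 463.
Block count: bk = vr ⇒ b·3 = 927·463 = 429201 ⇒ b = 143067.

r = 463, b = 143067.


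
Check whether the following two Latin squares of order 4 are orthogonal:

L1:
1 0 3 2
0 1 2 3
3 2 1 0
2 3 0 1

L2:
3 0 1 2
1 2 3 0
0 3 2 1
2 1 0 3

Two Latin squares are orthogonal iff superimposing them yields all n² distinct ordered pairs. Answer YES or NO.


Form the n² = 16 superimposed pairs (L1[i][j], L2[i][j]), row by row (rows and columns indexed from 0):
row 0: (1,3) (0,0) (3,1) (2,2)
row 1: (0,1) (1,2) (2,3) (3,0)
row 2: (3,0) (2,3) (1,2) (0,1)
row 3: (2,2) (3,1) (0,0) (1,3)
Orthogonality requires all 16 pairs distinct.
But the pair (3,0) repeats: cell (1,3) has L1 = 3, L2 = 0, and cell (2,0) has L1 = 3, L2 = 0.
A repeated pair means some other pair never occurs (only 8 distinct pairs out of 16), so the squares are not orthogonal.
Conclusion: NO.

NO


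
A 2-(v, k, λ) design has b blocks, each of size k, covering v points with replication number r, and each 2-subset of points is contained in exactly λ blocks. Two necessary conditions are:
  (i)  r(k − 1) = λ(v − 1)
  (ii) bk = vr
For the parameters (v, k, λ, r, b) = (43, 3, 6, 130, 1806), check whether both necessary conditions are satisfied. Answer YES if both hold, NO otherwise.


Condition (i): r(k − 1) = 130·2 = 260; λ(v − 1) = 6·42 = 252. Match? NO.
Condition (ii): bk = 1806·3 = 5418; vr = 43·130 = 5590. Match? NO.
Both conditions hold? NO.

NO


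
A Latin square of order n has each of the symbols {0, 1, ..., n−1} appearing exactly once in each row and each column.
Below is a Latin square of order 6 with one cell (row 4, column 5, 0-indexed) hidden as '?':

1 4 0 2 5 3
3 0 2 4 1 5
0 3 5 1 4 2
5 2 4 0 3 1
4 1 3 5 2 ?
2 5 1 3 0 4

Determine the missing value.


Row 4 contains symbols [1, 2, 3, 4, 5] — missing [0].
Column 5 contains symbols [1, 2, 3, 4, 5] — missing [0].
The missing symbol must appear in both missing sets; intersection = [0].
Therefore the hidden value is 0.

Missing value = 0.


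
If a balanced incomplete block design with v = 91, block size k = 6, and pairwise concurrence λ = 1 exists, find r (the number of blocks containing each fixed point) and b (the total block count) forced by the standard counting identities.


Any 2-(v, k, λ) BIBD satisfies two necessary conditions:
  (i)  Each point sits in r blocks, and counting incidences through any fixed point gives r(k − 1) = λ(v − 1), so r = λ(v − 1)/(k − 1).
  (ii) Total incidences bk = vr, so b = vr/k.
Step 1: r = λ(v − 1)/(k − 1) = 1·(91 − 1)/(6 − 1) = 1·90/5 = 90/5 = 18.
Step 2: b = vr/k = 91·18/6 = 1638/6 = 273.
Check integrality: r = 18 ∈ Z ✓, b = 273 ∈ Z ✓.
(These identities are necessary conditions: they determine r and b for any design with these parameters, but do not by themselves prove that one exists.)

r = 18, b = 273.


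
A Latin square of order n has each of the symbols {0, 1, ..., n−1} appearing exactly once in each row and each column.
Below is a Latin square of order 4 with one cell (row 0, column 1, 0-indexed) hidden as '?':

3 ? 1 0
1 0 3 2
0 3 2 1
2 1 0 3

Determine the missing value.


Row 0 contains symbols [0, 1, 3] — missing [2].
Column 1 contains symbols [0, 1, 3] — missing [2].
The missing symbol must appear in both missing sets; intersection = [2].
Therefore the hidden value is 2.

Missing value = 2.


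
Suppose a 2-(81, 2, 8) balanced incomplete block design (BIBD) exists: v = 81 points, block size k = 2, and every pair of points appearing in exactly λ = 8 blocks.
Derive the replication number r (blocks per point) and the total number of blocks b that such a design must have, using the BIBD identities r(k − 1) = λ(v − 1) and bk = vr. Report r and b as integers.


Any 2-(v, k, λ) BIBD satisfies two necessary conditions:
  (i)  Each point sits in r blocks, and counting incidences through any fixed point gives r(k − 1) = λ(v − 1), so r = λ(v − 1)/(k − 1).
  (ii) Total incidences bk = vr, so b = vr/k.
Step 1: r = λ(v − 1)/(k − 1) = 8·(81 − 1)/(2 − 1) = 8·80/1 = 640/1 = 640.
Step 2: b = vr/k = 81·640/2 = 51840/2 = 25920.
Check integrality: r = 640 ∈ Z ✓, b = 25920 ∈ Z ✓.
(These identities are necessary conditions: they determine r and b for any design with these parameters, but do not by themselves prove that one exists.)

r = 640, b = 25920.


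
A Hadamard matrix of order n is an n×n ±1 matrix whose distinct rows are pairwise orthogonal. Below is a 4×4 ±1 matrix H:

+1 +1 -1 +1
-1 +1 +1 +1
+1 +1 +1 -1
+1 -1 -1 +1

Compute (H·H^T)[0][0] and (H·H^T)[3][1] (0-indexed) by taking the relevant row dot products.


Row 0 of H: [1, 1, -1, 1].
Row 1 of H: [-1, 1, 1, 1].
Row 3 of H: [1, -1, -1, 1].
(H·H^T)[0][0] = Σ_j H[0][j]·H[0][j] = (1)² + (1)² + (-1)² + (1)² = 1 + 1 + 1 + 1 = 4.
(H·H^T)[3][1] = Σ_j H[3][j]·H[1][j] = (1)·(-1) + (-1)·(1) + (-1)·(1) + (1)·(1) = -1 + -1 + -1 + 1 = -2.
Rows 3 and 1 are not orthogonal (dot product = -2 ≠ 0), so H is not a Hadamard matrix.

(0,0) entry = 4; (3,1) entry = -2.


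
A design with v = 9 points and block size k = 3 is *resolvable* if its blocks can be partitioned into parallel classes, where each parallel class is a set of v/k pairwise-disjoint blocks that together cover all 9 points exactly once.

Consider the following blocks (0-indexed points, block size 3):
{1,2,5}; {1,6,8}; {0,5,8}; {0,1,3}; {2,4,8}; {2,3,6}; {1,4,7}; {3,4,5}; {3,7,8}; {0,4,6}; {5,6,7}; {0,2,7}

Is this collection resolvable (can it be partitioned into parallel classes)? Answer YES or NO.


v = 9, block size k = 3, number of blocks = 12.
For resolvability, blocks must partition into parallel classes of size v/k = 3.
Total blocks must therefore be a multiple of 3: 12 = 3·4 + 0 ⇒ divisible ✓.
Greedy packing gives 4 candidate class(es). Each should be a full parallel class (size 3, covers all 9 points).
  Class 1 (3 blocks): {1,2,5}; {3,7,8}; {0,4,6}. Points covered: [0, 1, 2, 3, 4, 5, 6, 7, 8].
  Class 2 (3 blocks): {1,6,8}; {3,4,5}; {0,2,7}. Points covered: [0, 1, 2, 3, 4, 5, 6, 7, 8].
  Class 3 (3 blocks): {0,5,8}; {2,3,6}; {1,4,7}. Points covered: [0, 1, 2, 3, 4, 5, 6, 7, 8].
  Class 4 (3 blocks): {0,1,3}; {2,4,8}; {5,6,7}. Points covered: [0, 1, 2, 3, 4, 5, 6, 7, 8].
All classes full (size 3)? YES. All classes cover every point? YES.
Resolvable? YES.

YES


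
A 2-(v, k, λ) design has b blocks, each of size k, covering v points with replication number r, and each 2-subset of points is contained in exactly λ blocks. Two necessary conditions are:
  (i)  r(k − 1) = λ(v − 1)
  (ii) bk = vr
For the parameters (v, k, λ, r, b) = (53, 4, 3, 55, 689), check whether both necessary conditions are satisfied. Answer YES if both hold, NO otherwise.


Condition (i): r(k − 1) = 55·3 = 165; λ(v − 1) = 3·52 = 156. Match? NO.
Condition (ii): bk = 689·4 = 2756; vr = 53·55 = 2915. Match? NO.
Both conditions hold? NO.

NO
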